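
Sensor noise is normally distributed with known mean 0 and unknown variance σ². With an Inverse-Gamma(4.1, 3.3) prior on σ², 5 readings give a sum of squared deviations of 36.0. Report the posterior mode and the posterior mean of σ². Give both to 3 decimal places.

Posterior: Inverse-Gamma(shape = 4.1+5/2 = 6.6, scale = 3.3+36.0/2 = 21.3).
Mode = β/(α+1) = 21.3/7.6 = 2.803.
Mean = β/(α−1) = 21.3/5.6 = 3.804.

σ²_MAP = 2.803, E[σ²|data] = 3.804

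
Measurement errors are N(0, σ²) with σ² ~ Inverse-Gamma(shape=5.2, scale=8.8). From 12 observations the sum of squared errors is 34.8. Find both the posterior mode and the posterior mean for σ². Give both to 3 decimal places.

Posterior: Inverse-Gamma(shape = 5.2+12/2 = 11.2, scale = 8.8+34.8/2 = 26.2).
Mode = β/(α+1) = 26.2/12.2 = 2.148.
Mean = β/(α−1) = 26.2/10.2 = 2.569.
The posterior is right-skewed, so the mean exceeds the mode.

σ²_MAP = 2.148, E[σ²|data] = 2.569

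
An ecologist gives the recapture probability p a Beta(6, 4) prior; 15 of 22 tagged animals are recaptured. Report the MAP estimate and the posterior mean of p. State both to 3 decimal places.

Posterior: Beta(6+15, 4+7) = Beta(21, 11).
Mode = (21−1)/(21+11−2) = 20/30 = 0.667.
Mean = 21/(21+11) = 21/32 = 0.656.

MAP: 0.667. Posterior mean: 0.656.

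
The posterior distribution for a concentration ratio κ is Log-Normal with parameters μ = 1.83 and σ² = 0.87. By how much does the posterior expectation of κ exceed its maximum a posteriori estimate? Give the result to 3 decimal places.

7.019

Mode = exp(μ − σ²) = exp(0.96) = 2.612.
Mean = exp(μ + σ²/2) = exp(2.265) = 9.631.
Difference = 9.631 − 2.612 = 7.019.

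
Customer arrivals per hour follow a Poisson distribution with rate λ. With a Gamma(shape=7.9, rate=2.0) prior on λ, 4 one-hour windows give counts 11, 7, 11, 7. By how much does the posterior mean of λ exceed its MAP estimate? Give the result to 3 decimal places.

Σ counts = 36. Posterior: Gamma(shape = 7.9+36 = 43.9, rate = 2.0+4 = 6.0).
Mode = (α−1)/β = 42.9/6.0 = 7.150.
Mean = α/β = 43.9/6.0 = 7.317.
Difference = 7.317 − 7.150 = 0.167.

0.167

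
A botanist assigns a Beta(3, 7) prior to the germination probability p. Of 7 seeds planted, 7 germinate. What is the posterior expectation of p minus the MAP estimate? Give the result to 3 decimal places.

Posterior: Beta(3+7, 7+0) = Beta(10, 7).
Mode = (10−1)/(10+7−2) = 9/15 = 0.600.
Mean = 10/(10+7) = 10/17 = 0.588.
Difference = 0.588 − 0.600 = -0.012.

-0.012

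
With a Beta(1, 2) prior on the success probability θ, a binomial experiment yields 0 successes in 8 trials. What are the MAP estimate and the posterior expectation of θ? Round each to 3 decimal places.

MAP: 0.000. Posterior mean: 0.091.

Posterior: Beta(1+0, 2+8) = Beta(1, 10).
Since α = 1 ≤ 1 and β > 1, the Beta density is monotone decreasing on [0,1]; the mode is at 0.
Mean = 1/(1+10) = 0.091.
The posterior is right-skewed, so the mean exceeds the mode.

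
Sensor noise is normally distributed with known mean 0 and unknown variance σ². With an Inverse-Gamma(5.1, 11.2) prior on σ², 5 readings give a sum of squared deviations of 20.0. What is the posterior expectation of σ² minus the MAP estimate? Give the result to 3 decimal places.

Posterior: Inverse-Gamma(shape = 5.1+5/2 = 7.6, scale = 11.2+20.0/2 = 21.2).
Mode = β/(α+1) = 21.2/8.6 = 2.465.
Mean = β/(α−1) = 21.2/6.6 = 3.212.
Difference = 3.212 − 2.465 = 0.747.

0.747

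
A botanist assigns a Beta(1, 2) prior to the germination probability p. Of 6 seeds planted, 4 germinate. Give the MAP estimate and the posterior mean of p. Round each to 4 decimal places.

Posterior: Beta(1+4, 2+2) = Beta(5, 4).
Mode = (5−1)/(5+4−2) = 4/7 = 0.5714.
Mean = 5/(5+4) = 5/9 = 0.5556.
Left-skewed posterior ⇒ mean < mode.

MAP = 0.5714; posterior mean = 0.5556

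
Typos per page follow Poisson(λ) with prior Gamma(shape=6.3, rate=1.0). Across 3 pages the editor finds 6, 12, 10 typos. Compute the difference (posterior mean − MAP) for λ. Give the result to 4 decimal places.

Σ counts = 28. Posterior: Gamma(shape = 6.3+28 = 34.3, rate = 1.0+3 = 4.0).
Mode = (α−1)/β = 33.3/4.0 = 8.3250.
Mean = α/β = 34.3/4.0 = 8.5750.
Difference = 8.5750 − 8.3250 = 0.2500.
The mean is pulled above the mode by the posterior's right skew.

0.2500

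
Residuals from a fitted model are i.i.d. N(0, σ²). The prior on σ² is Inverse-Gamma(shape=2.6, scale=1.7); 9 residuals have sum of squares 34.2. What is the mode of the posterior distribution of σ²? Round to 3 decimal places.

2.321

Posterior: Inverse-Gamma(shape = 2.6+9/2 = 7.1, scale = 1.7+34.2/2 = 18.8).
Mode = β/(α+1) = 18.8/8.1 = 2.321.
Mean = β/(α−1) = 18.8/6.1 = 3.082.
This is the posterior mode — the MAP estimate.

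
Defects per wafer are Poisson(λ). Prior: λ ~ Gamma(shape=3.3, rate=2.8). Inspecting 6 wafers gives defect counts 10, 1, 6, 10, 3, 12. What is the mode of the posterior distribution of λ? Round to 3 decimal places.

Σ counts = 42. Posterior: Gamma(shape = 3.3+42 = 45.3, rate = 2.8+6 = 8.8).
Mode = (α−1)/β = 44.3/8.8 = 5.034.
Mean = α/β = 45.3/8.8 = 5.148.
This is the posterior mode — the MAP estimate.

5.034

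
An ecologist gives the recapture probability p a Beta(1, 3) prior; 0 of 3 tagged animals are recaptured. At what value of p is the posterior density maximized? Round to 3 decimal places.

0.000

Posterior: Beta(1+0, 3+3) = Beta(1, 6).
Since α = 1 ≤ 1 and β > 1, the Beta density is monotone decreasing on [0,1]; the mode is at 0.
Mean = 1/(1+6) = 0.143.
This is the posterior mode — the MAP estimate.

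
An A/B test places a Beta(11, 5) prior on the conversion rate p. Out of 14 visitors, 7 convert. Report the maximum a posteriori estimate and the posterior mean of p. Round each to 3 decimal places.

p_MAP = 0.607, E[p|data] = 0.600

Posterior: Beta(11+7, 5+7) = Beta(18, 12).
Mode = (18−1)/(18+12−2) = 17/28 = 0.607.
Mean = 18/(18+12) = 18/30 = 0.600.
The mean is pulled below the mode by the posterior's left skew.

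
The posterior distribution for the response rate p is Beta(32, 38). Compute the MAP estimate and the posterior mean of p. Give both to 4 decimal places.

MAP: 0.4559. Posterior mean: 0.4571.

Mode = (32−1)/(32+38−2) = 31/68 = 0.4559.
Mean = 32/(32+38) = 32/70 = 0.4571.
The mean is pulled above the mode by the posterior's right skew.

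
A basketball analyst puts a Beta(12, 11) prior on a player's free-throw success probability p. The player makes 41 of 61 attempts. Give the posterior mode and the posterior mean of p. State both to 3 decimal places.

Posterior: Beta(12+41, 11+20) = Beta(53, 31).
Mode = (53−1)/(53+31−2) = 52/82 = 0.634.
Mean = 53/(53+31) = 53/84 = 0.631.

posterior mode = 0.634, posterior mean = 0.631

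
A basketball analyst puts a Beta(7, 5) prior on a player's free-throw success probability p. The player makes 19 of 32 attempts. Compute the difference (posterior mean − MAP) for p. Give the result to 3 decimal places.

Posterior: Beta(7+19, 5+13) = Beta(26, 18).
Mode = (26−1)/(26+18−2) = 25/42 = 0.595.
Mean = 26/(26+18) = 26/44 = 0.591.
Difference = 0.591 − 0.595 = -0.004.
The posterior is left-skewed, so the mode exceeds the mean.

-0.004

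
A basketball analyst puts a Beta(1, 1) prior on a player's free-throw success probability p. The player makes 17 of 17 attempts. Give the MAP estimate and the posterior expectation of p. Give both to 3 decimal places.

MAP: 1.000. Posterior mean: 0.947.

Posterior: Beta(1+17, 1+0) = Beta(18, 1).
Since β = 1 ≤ 1 and α > 1, the Beta density is monotone increasing on [0,1]; the mode is at 1.
Mean = 18/(18+1) = 0.947.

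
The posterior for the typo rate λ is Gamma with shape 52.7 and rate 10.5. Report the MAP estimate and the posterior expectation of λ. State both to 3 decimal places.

λ_MAP = 4.924, E[λ|data] = 5.019

Mode = (α−1)/β = 51.7/10.5 = 4.924.
Mean = α/β = 52.7/10.5 = 5.019.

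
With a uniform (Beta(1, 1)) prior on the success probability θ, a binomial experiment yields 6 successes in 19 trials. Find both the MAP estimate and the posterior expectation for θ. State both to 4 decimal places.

Posterior: Beta(1+6, 1+13) = Beta(7, 14).
Mode = (7−1)/(7+14−2) = 6/19 = 0.3158.
With a flat prior the MAP equals the MLE, 6/19.
Mean = 7/(7+14) = 7/21 = 0.3333.

θ_MAP = 0.3158, E[θ|data] = 0.3333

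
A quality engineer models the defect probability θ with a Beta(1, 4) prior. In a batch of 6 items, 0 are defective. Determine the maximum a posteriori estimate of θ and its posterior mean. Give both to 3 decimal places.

Posterior: Beta(1+0, 4+6) = Beta(1, 10).
Since α = 1 ≤ 1 and β > 1, the Beta density is monotone decreasing on [0,1]; the mode is at 0.
Mean = 1/(1+10) = 0.091.
Mean > mode: the posterior has a right tail.

MAP: 0.000. Posterior mean: 0.091.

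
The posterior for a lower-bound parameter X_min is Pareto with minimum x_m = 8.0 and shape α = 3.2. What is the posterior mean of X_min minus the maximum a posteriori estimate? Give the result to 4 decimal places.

3.6364

The Pareto density is strictly decreasing on [x_m, ∞), so the mode is x_m = 8.0000.
Mean = α·x_m/(α−1) = 3.2·8.0/2.2 = 11.6364.
Difference = 11.6364 − 8.0000 = 3.6364.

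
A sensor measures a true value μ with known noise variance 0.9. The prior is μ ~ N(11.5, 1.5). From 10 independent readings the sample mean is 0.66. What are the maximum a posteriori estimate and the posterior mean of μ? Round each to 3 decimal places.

Posterior for μ is Normal. Precision-weighted mean: (1/1.5·11.5 + 10/0.9·0.66) / (1/1.5 + 10/0.9) = 1.274.
A Normal posterior is symmetric, so mode = mean.

maximum a posteriori estimate = 1.274, posterior mean = 1.274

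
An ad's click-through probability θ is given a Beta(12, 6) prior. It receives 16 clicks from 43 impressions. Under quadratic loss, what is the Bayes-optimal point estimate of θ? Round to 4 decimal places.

0.4590

Posterior: Beta(12+16, 6+27) = Beta(28, 33).
Mode = (28−1)/(28+33−2) = 27/59 = 0.4576.
Mean = 28/(28+33) = 28/61 = 0.4590.
Quadratic loss ⇒ the optimal estimator is the posterior mean.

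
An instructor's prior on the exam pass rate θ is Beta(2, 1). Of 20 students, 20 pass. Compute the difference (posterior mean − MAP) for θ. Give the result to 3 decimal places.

Posterior: Beta(2+20, 1+0) = Beta(22, 1).
Since β = 1 ≤ 1 and α > 1, the Beta density is monotone increasing on [0,1]; the mode is at 1.
Mean = 22/(22+1) = 0.957.
Difference = 0.957 − 1.000 = -0.043.
The posterior is left-skewed, so the mode exceeds the mean.

-0.043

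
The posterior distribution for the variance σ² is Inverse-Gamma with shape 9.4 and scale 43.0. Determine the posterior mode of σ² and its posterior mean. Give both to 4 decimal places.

Mode = β/(α+1) = 43.0/10.4 = 4.1346.
Mean = β/(α−1) = 43.0/8.4 = 5.1190.
The posterior is right-skewed, so the mean exceeds the mode.

σ²_MAP = 4.1346, E[σ²|data] = 5.1190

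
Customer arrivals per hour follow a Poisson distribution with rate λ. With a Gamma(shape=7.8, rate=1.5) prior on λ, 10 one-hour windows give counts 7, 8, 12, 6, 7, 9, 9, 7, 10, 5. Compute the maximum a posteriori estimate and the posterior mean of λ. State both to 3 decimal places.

Σ counts = 80. Posterior: Gamma(shape = 7.8+80 = 87.8, rate = 1.5+10 = 11.5).
Mode = (α−1)/β = 86.8/11.5 = 7.548.
Mean = α/β = 87.8/11.5 = 7.635.

MAP = 7.548, posterior mean = 7.635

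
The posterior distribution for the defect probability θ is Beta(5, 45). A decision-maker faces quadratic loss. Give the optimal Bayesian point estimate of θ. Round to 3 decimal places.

Mode = (5−1)/(5+45−2) = 4/48 = 0.083.
Mean = 5/(5+45) = 5/50 = 0.100.
Quadratic loss ⇒ the optimal estimator is the posterior mean.

0.100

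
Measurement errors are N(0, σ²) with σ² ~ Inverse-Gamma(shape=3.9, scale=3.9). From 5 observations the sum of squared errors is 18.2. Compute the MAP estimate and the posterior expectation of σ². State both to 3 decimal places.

Posterior: Inverse-Gamma(shape = 3.9+5/2 = 6.4, scale = 3.9+18.2/2 = 13.0).
Mode = β/(α+1) = 13.0/7.4 = 1.757.
Mean = β/(α−1) = 13.0/5.4 = 2.407.

σ²_MAP = 1.757, E[σ²|data] = 2.407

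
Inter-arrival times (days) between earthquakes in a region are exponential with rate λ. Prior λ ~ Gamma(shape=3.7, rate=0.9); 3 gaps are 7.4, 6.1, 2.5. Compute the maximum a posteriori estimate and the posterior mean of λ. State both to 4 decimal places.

Σ times = 16.0. Posterior: Gamma(shape = 3.7+3 = 6.7, rate = 0.9+16.0 = 16.9).
Mode = (α−1)/β = 5.7/16.9 = 0.3373.
Mean = α/β = 6.7/16.9 = 0.3964.
The posterior is right-skewed, so the mean exceeds the mode.

λ_MAP = 0.3373, E[λ|data] = 0.3964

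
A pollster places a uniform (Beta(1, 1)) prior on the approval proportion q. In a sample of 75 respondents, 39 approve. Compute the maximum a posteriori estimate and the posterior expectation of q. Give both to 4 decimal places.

MAP = 0.5200; posterior mean = 0.5195

Posterior: Beta(1+39, 1+36) = Beta(40, 37).
Mode = (40−1)/(40+37−2) = 39/75 = 0.5200.
With a flat prior the MAP equals the MLE, 39/75.
Mean = 40/(40+37) = 40/77 = 0.5195.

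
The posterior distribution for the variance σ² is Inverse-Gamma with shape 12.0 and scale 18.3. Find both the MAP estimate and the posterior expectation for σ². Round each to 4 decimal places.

MAP estimate = 1.4077, posterior expectation = 1.6636

Mode = β/(α+1) = 18.3/13.0 = 1.4077.
Mean = β/(α−1) = 18.3/11.0 = 1.6636.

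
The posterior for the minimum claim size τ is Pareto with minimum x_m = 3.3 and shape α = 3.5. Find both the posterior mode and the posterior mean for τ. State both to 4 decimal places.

MAP = 3.3000; posterior mean = 4.6200

The Pareto density is strictly decreasing on [x_m, ∞), so the mode is x_m = 3.3000.
Mean = α·x_m/(α−1) = 3.5·3.3/2.5 = 4.6200.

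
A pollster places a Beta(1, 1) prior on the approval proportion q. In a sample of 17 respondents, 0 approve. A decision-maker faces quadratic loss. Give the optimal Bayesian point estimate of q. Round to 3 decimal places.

0.053

Posterior: Beta(1+0, 1+17) = Beta(1, 18).
Since α = 1 ≤ 1 and β > 1, the Beta density is monotone decreasing on [0,1]; the mode is at 0.
Mean = 1/(1+18) = 0.053.
Quadratic loss ⇒ the optimal estimator is the posterior mean.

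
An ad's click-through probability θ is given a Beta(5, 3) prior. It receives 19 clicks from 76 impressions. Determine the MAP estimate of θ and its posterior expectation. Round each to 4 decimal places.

MAP = 0.2805; posterior mean = 0.2857

Posterior: Beta(5+19, 3+57) = Beta(24, 60).
Mode = (24−1)/(24+60−2) = 23/82 = 0.2805.
Mean = 24/(24+60) = 24/84 = 0.2857.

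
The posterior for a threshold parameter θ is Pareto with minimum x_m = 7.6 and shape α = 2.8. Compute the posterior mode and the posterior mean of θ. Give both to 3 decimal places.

MAP: 7.600. Posterior mean: 11.822.

The Pareto density is strictly decreasing on [x_m, ∞), so the mode is x_m = 7.600.
Mean = α·x_m/(α−1) = 2.8·7.6/1.8 = 11.822.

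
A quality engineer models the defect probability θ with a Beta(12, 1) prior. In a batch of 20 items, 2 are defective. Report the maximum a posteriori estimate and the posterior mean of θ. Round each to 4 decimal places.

Posterior: Beta(12+2, 1+18) = Beta(14, 19).
Mode = (14−1)/(14+19−2) = 13/31 = 0.4194.
Mean = 14/(14+19) = 14/33 = 0.4242.

MAP = 0.4194, posterior mean = 0.4242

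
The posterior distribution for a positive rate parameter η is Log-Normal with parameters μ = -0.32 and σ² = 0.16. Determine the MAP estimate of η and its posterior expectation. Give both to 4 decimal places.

Mode = exp(μ − σ²) = exp(-0.48) = 0.6188.
Mean = exp(μ + σ²/2) = exp(-0.240) = 0.7866.
The mean is pulled above the mode by the posterior's right skew.

MAP = 0.6188; posterior mean = 0.7866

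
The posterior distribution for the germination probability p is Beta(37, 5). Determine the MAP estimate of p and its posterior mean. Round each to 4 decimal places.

Mode = (37−1)/(37+5−2) = 36/40 = 0.9000.
Mean = 37/(37+5) = 37/42 = 0.8810.
Mode > mean: the posterior has a left tail.

MAP: 0.9000. Posterior mean: 0.8810.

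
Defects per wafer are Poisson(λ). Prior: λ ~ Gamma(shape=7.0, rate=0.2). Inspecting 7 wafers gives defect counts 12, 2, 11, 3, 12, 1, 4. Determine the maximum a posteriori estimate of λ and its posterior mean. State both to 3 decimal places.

Σ counts = 45. Posterior: Gamma(shape = 7.0+45 = 52.0, rate = 0.2+7 = 7.2).
Mode = (α−1)/β = 51.0/7.2 = 7.083.
Mean = α/β = 52.0/7.2 = 7.222.
Mean > mode: the posterior has a right tail.

MAP: 7.083. Posterior mean: 7.222.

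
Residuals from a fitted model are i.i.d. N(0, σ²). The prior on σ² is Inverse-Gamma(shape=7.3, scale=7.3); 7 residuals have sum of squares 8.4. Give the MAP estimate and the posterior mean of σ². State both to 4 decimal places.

Posterior: Inverse-Gamma(shape = 7.3+7/2 = 10.8, scale = 7.3+8.4/2 = 11.5).
Mode = β/(α+1) = 11.5/11.8 = 0.9746.
Mean = β/(α−1) = 11.5/9.8 = 1.1735.

MAP = 0.9746, posterior mean = 1.1735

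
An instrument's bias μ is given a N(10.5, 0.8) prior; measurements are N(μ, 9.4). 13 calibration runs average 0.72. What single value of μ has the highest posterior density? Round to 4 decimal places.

5.3630

Posterior for μ is Normal. Precision-weighted mean: (1/0.8·10.5 + 13/9.4·0.72) / (1/0.8 + 13/9.4) = 5.3630.
A Normal posterior is symmetric, so mode = mean.
This is the posterior mode — the MAP estimate.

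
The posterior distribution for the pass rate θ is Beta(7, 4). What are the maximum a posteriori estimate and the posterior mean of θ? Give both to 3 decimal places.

θ_MAP = 0.667, E[θ|data] = 0.636

Mode = (7−1)/(7+4−2) = 6/9 = 0.667.
Mean = 7/(7+4) = 7/11 = 0.636.
The posterior is left-skewed, so the mode exceeds the mean.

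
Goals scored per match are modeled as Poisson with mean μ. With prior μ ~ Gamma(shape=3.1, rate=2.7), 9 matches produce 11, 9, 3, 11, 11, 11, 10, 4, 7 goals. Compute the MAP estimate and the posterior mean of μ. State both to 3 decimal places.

MAP estimate = 6.761, posterior mean = 6.846

Σ counts = 77. Posterior: Gamma(shape = 3.1+77 = 80.1, rate = 2.7+9 = 11.7).
Mode = (α−1)/β = 79.1/11.7 = 6.761.
Mean = α/β = 80.1/11.7 = 6.846.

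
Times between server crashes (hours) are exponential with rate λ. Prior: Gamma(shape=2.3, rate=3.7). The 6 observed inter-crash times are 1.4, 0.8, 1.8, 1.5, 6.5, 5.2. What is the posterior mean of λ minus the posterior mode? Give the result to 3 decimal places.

Σ times = 17.2. Posterior: Gamma(shape = 2.3+6 = 8.3, rate = 3.7+17.2 = 20.9).
Mode = (α−1)/β = 7.3/20.9 = 0.349.
Mean = α/β = 8.3/20.9 = 0.397.
Difference = 0.397 − 0.349 = 0.048.
The posterior is right-skewed, so the mean exceeds the mode.

0.048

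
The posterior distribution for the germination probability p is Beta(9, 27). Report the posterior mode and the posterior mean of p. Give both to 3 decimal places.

MAP = 0.235, posterior mean = 0.250

Mode = (9−1)/(9+27−2) = 8/34 = 0.235.
Mean = 9/(9+27) = 9/36 = 0.250.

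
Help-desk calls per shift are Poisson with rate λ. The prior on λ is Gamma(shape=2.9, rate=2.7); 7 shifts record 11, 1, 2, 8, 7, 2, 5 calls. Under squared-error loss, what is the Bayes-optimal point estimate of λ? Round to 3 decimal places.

Σ counts = 36. Posterior: Gamma(shape = 2.9+36 = 38.9, rate = 2.7+7 = 9.7).
Mode = (α−1)/β = 37.9/9.7 = 3.907.
Mean = α/β = 38.9/9.7 = 4.010.
Squared-error loss ⇒ the optimal estimator is the posterior mean.

4.010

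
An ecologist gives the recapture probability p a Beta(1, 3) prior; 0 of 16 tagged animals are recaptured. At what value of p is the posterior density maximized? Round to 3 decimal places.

0.000

Posterior: Beta(1+0, 3+16) = Beta(1, 19).
Since α = 1 ≤ 1 and β > 1, the Beta density is monotone decreasing on [0,1]; the mode is at 0.
Mean = 1/(1+19) = 0.050.
This is the posterior mode — the MAP estimate.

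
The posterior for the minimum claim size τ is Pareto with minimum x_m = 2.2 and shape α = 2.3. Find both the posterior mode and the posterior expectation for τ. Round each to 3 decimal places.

posterior mode = 2.200, posterior expectation = 3.892

The Pareto density is strictly decreasing on [x_m, ∞), so the mode is x_m = 2.200.
Mean = α·x_m/(α−1) = 2.3·2.2/1.3 = 3.892.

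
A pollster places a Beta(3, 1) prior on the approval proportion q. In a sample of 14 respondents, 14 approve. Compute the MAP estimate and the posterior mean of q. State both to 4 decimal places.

Posterior: Beta(3+14, 1+0) = Beta(17, 1).
Since β = 1 ≤ 1 and α > 1, the Beta density is monotone increasing on [0,1]; the mode is at 1.
Mean = 17/(17+1) = 0.9444.
Mode > mean: the posterior has a left tail.

MAP = 1.0000, posterior mean = 0.9444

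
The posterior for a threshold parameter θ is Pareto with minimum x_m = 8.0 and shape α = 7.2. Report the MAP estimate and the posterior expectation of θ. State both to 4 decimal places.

θ_MAP = 8.0000, E[θ|data] = 9.2903

The Pareto density is strictly decreasing on [x_m, ∞), so the mode is x_m = 8.0000.
Mean = α·x_m/(α−1) = 7.2·8.0/6.2 = 9.2903.
The mean is pulled above the mode by the posterior's right skew.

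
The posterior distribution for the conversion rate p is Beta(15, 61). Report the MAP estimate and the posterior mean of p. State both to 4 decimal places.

Mode = (15−1)/(15+61−2) = 14/74 = 0.1892.
Mean = 15/(15+61) = 15/76 = 0.1974.
Right-skewed posterior ⇒ mode < mean.

MAP = 0.1892; posterior mean = 0.1974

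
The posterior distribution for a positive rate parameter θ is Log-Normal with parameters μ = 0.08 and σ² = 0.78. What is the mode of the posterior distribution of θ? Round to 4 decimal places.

0.4966

Mode = exp(μ − σ²) = exp(-0.70) = 0.4966.
Mean = exp(μ + σ²/2) = exp(0.470) = 1.6000.
This is the posterior mode — the MAP estimate.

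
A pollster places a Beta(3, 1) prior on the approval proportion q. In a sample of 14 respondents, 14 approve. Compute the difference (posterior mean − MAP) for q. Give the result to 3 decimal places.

-0.056

Posterior: Beta(3+14, 1+0) = Beta(17, 1).
Since β = 1 ≤ 1 and α > 1, the Beta density is monotone increasing on [0,1]; the mode is at 1.
Mean = 17/(17+1) = 0.944.
Difference = 0.944 − 1.000 = -0.056.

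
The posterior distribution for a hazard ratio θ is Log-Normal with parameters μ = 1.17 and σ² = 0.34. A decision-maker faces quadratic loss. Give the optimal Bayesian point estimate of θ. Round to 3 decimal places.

Mode = exp(μ − σ²) = exp(0.83) = 2.293.
Mean = exp(μ + σ²/2) = exp(1.340) = 3.819.
Quadratic loss ⇒ the optimal estimator is the posterior mean.

3.819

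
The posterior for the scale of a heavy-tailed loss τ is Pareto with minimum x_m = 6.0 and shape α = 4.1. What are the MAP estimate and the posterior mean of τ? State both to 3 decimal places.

MAP: 6.000. Posterior mean: 7.935.

The Pareto density is strictly decreasing on [x_m, ∞), so the mode is x_m = 6.000.
Mean = α·x_m/(α−1) = 4.1·6.0/3.1 = 7.935.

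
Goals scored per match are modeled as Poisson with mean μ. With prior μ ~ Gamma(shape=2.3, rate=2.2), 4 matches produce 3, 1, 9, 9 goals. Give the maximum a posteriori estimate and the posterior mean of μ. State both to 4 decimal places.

Σ counts = 22. Posterior: Gamma(shape = 2.3+22 = 24.3, rate = 2.2+4 = 6.2).
Mode = (α−1)/β = 23.3/6.2 = 3.7581.
Mean = α/β = 24.3/6.2 = 3.9194.
Mean > mode: the posterior has a right tail.

MAP = 3.7581, posterior mean = 3.9194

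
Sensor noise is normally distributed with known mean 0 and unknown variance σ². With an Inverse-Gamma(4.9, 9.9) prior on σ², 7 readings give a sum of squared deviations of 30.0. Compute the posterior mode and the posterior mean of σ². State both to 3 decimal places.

MAP = 2.649; posterior mean = 3.365

Posterior: Inverse-Gamma(shape = 4.9+7/2 = 8.4, scale = 9.9+30.0/2 = 24.9).
Mode = β/(α+1) = 24.9/9.4 = 2.649.
Mean = β/(α−1) = 24.9/7.4 = 3.365.
The posterior is right-skewed, so the mean exceeds the mode.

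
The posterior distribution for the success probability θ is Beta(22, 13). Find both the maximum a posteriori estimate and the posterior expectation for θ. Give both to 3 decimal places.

MAP = 0.636; posterior mean = 0.629

Mode = (22−1)/(22+13−2) = 21/33 = 0.636.
Mean = 22/(22+13) = 22/35 = 0.629.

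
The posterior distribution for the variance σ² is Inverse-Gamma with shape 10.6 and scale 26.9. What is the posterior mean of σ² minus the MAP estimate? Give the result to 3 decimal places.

0.483

Mode = β/(α+1) = 26.9/11.6 = 2.319.
Mean = β/(α−1) = 26.9/9.6 = 2.802.
Difference = 2.802 − 2.319 = 0.483.
The posterior is right-skewed, so the mean exceeds the mode.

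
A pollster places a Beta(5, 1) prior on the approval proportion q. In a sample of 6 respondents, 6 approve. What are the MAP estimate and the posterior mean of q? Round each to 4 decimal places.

MAP = 1.0000, posterior mean = 0.9167

Posterior: Beta(5+6, 1+0) = Beta(11, 1).
Since β = 1 ≤ 1 and α > 1, the Beta density is monotone increasing on [0,1]; the mode is at 1.
Mean = 11/(11+1) = 0.9167.
The mean is pulled below the mode by the posterior's left skew.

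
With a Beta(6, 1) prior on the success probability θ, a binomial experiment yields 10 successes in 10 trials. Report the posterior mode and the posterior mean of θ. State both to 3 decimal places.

θ_MAP = 1.000, E[θ|data] = 0.941

Posterior: Beta(6+10, 1+0) = Beta(16, 1).
Since β = 1 ≤ 1 and α > 1, the Beta density is monotone increasing on [0,1]; the mode is at 1.
Mean = 16/(16+1) = 0.941.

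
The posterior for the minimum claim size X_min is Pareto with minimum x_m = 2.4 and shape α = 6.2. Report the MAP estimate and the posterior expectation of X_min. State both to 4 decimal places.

The Pareto density is strictly decreasing on [x_m, ∞), so the mode is x_m = 2.4000.
Mean = α·x_m/(α−1) = 6.2·2.4/5.2 = 2.8615.

MAP = 2.4000, posterior mean = 2.8615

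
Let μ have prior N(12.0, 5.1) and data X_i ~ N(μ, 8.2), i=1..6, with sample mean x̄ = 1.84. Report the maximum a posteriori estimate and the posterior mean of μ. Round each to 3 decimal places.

MAP: 3.987. Posterior mean: 3.987.

Posterior for μ is Normal. Precision-weighted mean: (1/5.1·12.0 + 6/8.2·1.84) / (1/5.1 + 6/8.2) = 3.987.
A Normal posterior is symmetric, so mode = mean.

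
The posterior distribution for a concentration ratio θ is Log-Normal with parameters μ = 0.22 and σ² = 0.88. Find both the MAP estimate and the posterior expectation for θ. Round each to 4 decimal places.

MAP estimate = 0.5169, posterior expectation = 1.9348

Mode = exp(μ − σ²) = exp(-0.66) = 0.5169.
Mean = exp(μ + σ²/2) = exp(0.660) = 1.9348.
Right-skewed posterior ⇒ mode < mean.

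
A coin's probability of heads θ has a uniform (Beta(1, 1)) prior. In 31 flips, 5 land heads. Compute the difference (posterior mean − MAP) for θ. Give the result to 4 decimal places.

0.0205

Posterior: Beta(1+5, 1+26) = Beta(6, 27).
Mode = (6−1)/(6+27−2) = 5/31 = 0.1613.
With a flat prior the MAP equals the MLE, 5/31.
Mean = 6/(6+27) = 6/33 = 0.1818.
Difference = 0.1818 − 0.1613 = 0.0205.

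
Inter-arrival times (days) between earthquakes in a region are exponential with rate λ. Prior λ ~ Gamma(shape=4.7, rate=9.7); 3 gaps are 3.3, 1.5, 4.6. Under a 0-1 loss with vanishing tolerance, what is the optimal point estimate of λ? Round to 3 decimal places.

Σ times = 9.4. Posterior: Gamma(shape = 4.7+3 = 7.7, rate = 9.7+9.4 = 19.1).
Mode = (α−1)/β = 6.7/19.1 = 0.351.
Mean = α/β = 7.7/19.1 = 0.403.
This is the posterior mode — the MAP estimate.

0.351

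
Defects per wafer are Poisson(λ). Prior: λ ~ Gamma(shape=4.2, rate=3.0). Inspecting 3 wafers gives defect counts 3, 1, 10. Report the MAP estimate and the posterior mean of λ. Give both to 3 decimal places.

Σ counts = 14. Posterior: Gamma(shape = 4.2+14 = 18.2, rate = 3.0+3 = 6.0).
Mode = (α−1)/β = 17.2/6.0 = 2.867.
Mean = α/β = 18.2/6.0 = 3.033.
The mean is pulled above the mode by the posterior's right skew.

MAP: 2.867. Posterior mean: 3.033.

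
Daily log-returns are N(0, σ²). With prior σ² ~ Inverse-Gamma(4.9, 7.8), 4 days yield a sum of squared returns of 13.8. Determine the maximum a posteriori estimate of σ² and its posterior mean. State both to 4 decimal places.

Posterior: Inverse-Gamma(shape = 4.9+4/2 = 6.9, scale = 7.8+13.8/2 = 14.7).
Mode = β/(α+1) = 14.7/7.9 = 1.8608.
Mean = β/(α−1) = 14.7/5.9 = 2.4915.

σ²_MAP = 1.8608, E[σ²|data] = 2.4915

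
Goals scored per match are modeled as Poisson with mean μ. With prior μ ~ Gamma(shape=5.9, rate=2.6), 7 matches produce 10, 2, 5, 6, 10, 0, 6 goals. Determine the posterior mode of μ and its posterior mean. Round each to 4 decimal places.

Σ counts = 39. Posterior: Gamma(shape = 5.9+39 = 44.9, rate = 2.6+7 = 9.6).
Mode = (α−1)/β = 43.9/9.6 = 4.5729.
Mean = α/β = 44.9/9.6 = 4.6771.

MAP: 4.5729. Posterior mean: 4.6771.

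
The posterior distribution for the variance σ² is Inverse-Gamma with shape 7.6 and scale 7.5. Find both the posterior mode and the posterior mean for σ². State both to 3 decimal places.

σ²_MAP = 0.872, E[σ²|data] = 1.136

Mode = β/(α+1) = 7.5/8.6 = 0.872.
Mean = β/(α−1) = 7.5/6.6 = 1.136.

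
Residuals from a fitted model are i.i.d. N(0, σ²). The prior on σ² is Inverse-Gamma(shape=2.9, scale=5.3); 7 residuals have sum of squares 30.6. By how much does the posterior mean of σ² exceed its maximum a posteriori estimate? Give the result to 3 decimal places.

Posterior: Inverse-Gamma(shape = 2.9+7/2 = 6.4, scale = 5.3+30.6/2 = 20.6).
Mode = β/(α+1) = 20.6/7.4 = 2.784.
Mean = β/(α−1) = 20.6/5.4 = 3.815.
Difference = 3.815 − 2.784 = 1.031.
The posterior is right-skewed, so the mean exceeds the mode.

1.031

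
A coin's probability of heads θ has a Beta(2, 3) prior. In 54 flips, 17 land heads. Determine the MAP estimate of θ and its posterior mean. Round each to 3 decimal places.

Posterior: Beta(2+17, 3+37) = Beta(19, 40).
Mode = (19−1)/(19+40−2) = 18/57 = 0.316.
Mean = 19/(19+40) = 19/59 = 0.322.
The posterior is right-skewed, so the mean exceeds the mode.

MAP = 0.316; posterior mean = 0.322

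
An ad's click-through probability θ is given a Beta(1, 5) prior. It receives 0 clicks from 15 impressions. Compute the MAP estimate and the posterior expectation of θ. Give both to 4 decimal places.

Posterior: Beta(1+0, 5+15) = Beta(1, 20).
Since α = 1 ≤ 1 and β > 1, the Beta density is monotone decreasing on [0,1]; the mode is at 0.
Mean = 1/(1+20) = 0.0476.
Mean > mode: the posterior has a right tail.

MAP = 0.0000; posterior mean = 0.0476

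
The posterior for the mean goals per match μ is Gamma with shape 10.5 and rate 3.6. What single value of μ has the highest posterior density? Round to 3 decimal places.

Mode = (α−1)/β = 9.5/3.6 = 2.639.
Mean = α/β = 10.5/3.6 = 2.917.
This is the posterior mode — the MAP estimate.

2.639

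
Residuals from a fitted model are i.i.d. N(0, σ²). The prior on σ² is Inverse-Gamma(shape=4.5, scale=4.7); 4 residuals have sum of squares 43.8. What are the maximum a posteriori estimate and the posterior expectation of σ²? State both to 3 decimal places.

σ²_MAP = 3.547, E[σ²|data] = 4.836

Posterior: Inverse-Gamma(shape = 4.5+4/2 = 6.5, scale = 4.7+43.8/2 = 26.6).
Mode = β/(α+1) = 26.6/7.5 = 3.547.
Mean = β/(α−1) = 26.6/5.5 = 4.836.
Right-skewed posterior ⇒ mode < mean.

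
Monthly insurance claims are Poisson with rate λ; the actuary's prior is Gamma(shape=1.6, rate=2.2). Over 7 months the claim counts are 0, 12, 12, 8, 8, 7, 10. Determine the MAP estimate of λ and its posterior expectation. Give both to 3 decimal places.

Σ counts = 57. Posterior: Gamma(shape = 1.6+57 = 58.6, rate = 2.2+7 = 9.2).
Mode = (α−1)/β = 57.6/9.2 = 6.261.
Mean = α/β = 58.6/9.2 = 6.370.
Mean > mode: the posterior has a right tail.

MAP = 6.261, posterior mean = 6.370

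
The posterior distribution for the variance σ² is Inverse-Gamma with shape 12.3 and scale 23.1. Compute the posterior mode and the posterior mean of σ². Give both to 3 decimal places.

MAP: 1.737. Posterior mean: 2.044.

Mode = β/(α+1) = 23.1/13.3 = 1.737.
Mean = β/(α−1) = 23.1/11.3 = 2.044.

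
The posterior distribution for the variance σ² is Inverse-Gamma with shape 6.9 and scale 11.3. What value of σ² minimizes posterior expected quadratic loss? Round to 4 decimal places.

Mode = β/(α+1) = 11.3/7.9 = 1.4304.
Mean = β/(α−1) = 11.3/5.9 = 1.9153.
Quadratic loss ⇒ the optimal estimator is the posterior mean.

1.9153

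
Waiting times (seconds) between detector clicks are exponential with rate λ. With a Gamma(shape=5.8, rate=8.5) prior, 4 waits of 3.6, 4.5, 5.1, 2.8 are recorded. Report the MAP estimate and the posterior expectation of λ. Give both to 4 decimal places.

MAP: 0.3592. Posterior mean: 0.4000.

Σ times = 16.0. Posterior: Gamma(shape = 5.8+4 = 9.8, rate = 8.5+16.0 = 24.5).
Mode = (α−1)/β = 8.8/24.5 = 0.3592.
Mean = α/β = 9.8/24.5 = 0.4000.
The posterior is right-skewed, so the mean exceeds the mode.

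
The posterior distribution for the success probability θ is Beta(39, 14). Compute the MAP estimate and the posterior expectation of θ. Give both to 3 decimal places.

Mode = (39−1)/(39+14−2) = 38/51 = 0.745.
Mean = 39/(39+14) = 39/53 = 0.736.
The posterior is left-skewed, so the mode exceeds the mean.

MAP = 0.745; posterior mean = 0.736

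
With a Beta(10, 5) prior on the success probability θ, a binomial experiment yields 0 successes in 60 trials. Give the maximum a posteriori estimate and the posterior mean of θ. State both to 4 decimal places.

Posterior: Beta(10+0, 5+60) = Beta(10, 65).
Mode = (10−1)/(10+65−2) = 9/73 = 0.1233.
Mean = 10/(10+65) = 10/75 = 0.1333.

MAP = 0.1233; posterior mean = 0.1333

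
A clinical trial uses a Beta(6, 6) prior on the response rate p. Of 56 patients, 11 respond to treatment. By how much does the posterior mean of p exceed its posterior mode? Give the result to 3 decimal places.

Posterior: Beta(6+11, 6+45) = Beta(17, 51).
Mode = (17−1)/(17+51−2) = 16/66 = 0.242.
Mean = 17/(17+51) = 17/68 = 0.250.
Difference = 0.250 − 0.242 = 0.008.
The mean is pulled above the mode by the posterior's right skew.

0.008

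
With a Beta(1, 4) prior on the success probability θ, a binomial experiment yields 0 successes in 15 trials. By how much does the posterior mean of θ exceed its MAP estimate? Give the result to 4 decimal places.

0.0500

Posterior: Beta(1+0, 4+15) = Beta(1, 19).
Since α = 1 ≤ 1 and β > 1, the Beta density is monotone decreasing on [0,1]; the mode is at 0.
Mean = 1/(1+19) = 0.0500.
Difference = 0.0500 − 0.0000 = 0.0500.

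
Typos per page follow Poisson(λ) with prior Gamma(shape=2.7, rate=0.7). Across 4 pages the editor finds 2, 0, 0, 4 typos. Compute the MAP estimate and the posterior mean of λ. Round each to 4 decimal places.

MAP = 1.6383; posterior mean = 1.8511

Σ counts = 6. Posterior: Gamma(shape = 2.7+6 = 8.7, rate = 0.7+4 = 4.7).
Mode = (α−1)/β = 7.7/4.7 = 1.6383.
Mean = α/β = 8.7/4.7 = 1.8511.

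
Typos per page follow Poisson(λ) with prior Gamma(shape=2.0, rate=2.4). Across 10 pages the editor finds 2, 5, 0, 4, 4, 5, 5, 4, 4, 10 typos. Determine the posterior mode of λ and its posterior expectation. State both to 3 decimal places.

Σ counts = 43. Posterior: Gamma(shape = 2.0+43 = 45.0, rate = 2.4+10 = 12.4).
Mode = (α−1)/β = 44.0/12.4 = 3.548.
Mean = α/β = 45.0/12.4 = 3.629.
The posterior is right-skewed, so the mean exceeds the mode.

MAP = 3.548; posterior mean = 3.629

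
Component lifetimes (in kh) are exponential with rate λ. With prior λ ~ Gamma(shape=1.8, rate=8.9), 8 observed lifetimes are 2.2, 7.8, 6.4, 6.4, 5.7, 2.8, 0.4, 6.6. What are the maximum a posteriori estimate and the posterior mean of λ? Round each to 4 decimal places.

MAP: 0.1864. Posterior mean: 0.2076.

Σ times = 38.3. Posterior: Gamma(shape = 1.8+8 = 9.8, rate = 8.9+38.3 = 47.2).
Mode = (α−1)/β = 8.8/47.2 = 0.1864.
Mean = α/β = 9.8/47.2 = 0.2076.
The posterior is right-skewed, so the mean exceeds the mode.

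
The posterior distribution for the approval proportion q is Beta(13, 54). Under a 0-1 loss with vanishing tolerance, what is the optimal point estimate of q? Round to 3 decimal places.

0.185

Mode = (13−1)/(13+54−2) = 12/65 = 0.185.
Mean = 13/(13+54) = 13/67 = 0.194.
This is the posterior mode — the MAP estimate.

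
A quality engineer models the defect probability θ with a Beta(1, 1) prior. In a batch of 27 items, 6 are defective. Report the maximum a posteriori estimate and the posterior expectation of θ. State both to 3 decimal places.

Posterior: Beta(1+6, 1+21) = Beta(7, 22).
Mode = (7−1)/(7+22−2) = 6/27 = 0.222.
Mean = 7/(7+22) = 7/29 = 0.241.

MAP = 0.222; posterior mean = 0.241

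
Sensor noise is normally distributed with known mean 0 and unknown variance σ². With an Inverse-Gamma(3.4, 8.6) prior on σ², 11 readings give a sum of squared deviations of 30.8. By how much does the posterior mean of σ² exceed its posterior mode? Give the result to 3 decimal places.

0.614

Posterior: Inverse-Gamma(shape = 3.4+11/2 = 8.9, scale = 8.6+30.8/2 = 24.0).
Mode = β/(α+1) = 24.0/9.9 = 2.424.
Mean = β/(α−1) = 24.0/7.9 = 3.038.
Difference = 3.038 − 2.424 = 0.614.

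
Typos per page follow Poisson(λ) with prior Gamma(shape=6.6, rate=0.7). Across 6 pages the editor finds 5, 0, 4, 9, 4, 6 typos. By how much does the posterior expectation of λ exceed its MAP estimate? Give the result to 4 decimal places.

Σ counts = 28. Posterior: Gamma(shape = 6.6+28 = 34.6, rate = 0.7+6 = 6.7).
Mode = (α−1)/β = 33.6/6.7 = 5.0149.
Mean = α/β = 34.6/6.7 = 5.1642.
Difference = 5.1642 − 5.0149 = 0.1493.

0.1493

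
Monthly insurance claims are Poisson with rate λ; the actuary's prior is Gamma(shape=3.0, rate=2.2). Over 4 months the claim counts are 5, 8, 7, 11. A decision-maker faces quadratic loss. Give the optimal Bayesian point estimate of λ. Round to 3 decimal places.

Σ counts = 31. Posterior: Gamma(shape = 3.0+31 = 34.0, rate = 2.2+4 = 6.2).
Mode = (α−1)/β = 33.0/6.2 = 5.323.
Mean = α/β = 34.0/6.2 = 5.484.
Quadratic loss ⇒ the optimal estimator is the posterior mean.

5.484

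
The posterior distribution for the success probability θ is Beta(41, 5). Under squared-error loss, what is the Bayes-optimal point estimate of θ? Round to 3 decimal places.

Mode = (41−1)/(41+5−2) = 40/44 = 0.909.
Mean = 41/(41+5) = 41/46 = 0.891.
Squared-error loss ⇒ the optimal estimator is the posterior mean.

0.891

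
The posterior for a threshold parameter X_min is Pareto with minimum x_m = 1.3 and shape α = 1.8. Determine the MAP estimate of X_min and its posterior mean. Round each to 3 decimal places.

The Pareto density is strictly decreasing on [x_m, ∞), so the mode is x_m = 1.300.
Mean = α·x_m/(α−1) = 1.8·1.3/0.8 = 2.925.
The posterior is right-skewed, so the mean exceeds the mode.

MAP = 1.300, posterior mean = 2.925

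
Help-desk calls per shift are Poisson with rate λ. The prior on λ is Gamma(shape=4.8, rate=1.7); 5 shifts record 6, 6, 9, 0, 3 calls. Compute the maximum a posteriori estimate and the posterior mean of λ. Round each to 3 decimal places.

MAP: 4.149. Posterior mean: 4.299.

Σ counts = 24. Posterior: Gamma(shape = 4.8+24 = 28.8, rate = 1.7+5 = 6.7).
Mode = (α−1)/β = 27.8/6.7 = 4.149.
Mean = α/β = 28.8/6.7 = 4.299.
The posterior is right-skewed, so the mean exceeds the mode.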